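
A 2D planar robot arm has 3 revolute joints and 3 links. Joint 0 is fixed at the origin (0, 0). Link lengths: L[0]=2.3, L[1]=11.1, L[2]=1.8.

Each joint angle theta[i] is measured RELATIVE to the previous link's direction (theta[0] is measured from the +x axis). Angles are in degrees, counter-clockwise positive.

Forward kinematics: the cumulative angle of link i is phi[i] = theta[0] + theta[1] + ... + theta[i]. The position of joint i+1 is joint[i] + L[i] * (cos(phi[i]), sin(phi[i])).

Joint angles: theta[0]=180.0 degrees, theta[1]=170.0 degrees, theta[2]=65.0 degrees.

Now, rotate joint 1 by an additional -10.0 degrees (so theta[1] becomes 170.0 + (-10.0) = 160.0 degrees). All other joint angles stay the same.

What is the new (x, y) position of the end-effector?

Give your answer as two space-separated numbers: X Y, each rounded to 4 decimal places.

Answer: 9.4034 -2.5236

Derivation:
joint[0] = (0.0000, 0.0000)  (base)
link 0: phi[0] = 180 = 180 deg
  cos(180 deg) = -1.0000, sin(180 deg) = 0.0000
  joint[1] = (0.0000, 0.0000) + 2.3 * (-1.0000, 0.0000) = (0.0000 + -2.3000, 0.0000 + 0.0000) = (-2.3000, 0.0000)
link 1: phi[1] = 180 + 160 = 340 deg
  cos(340 deg) = 0.9397, sin(340 deg) = -0.3420
  joint[2] = (-2.3000, 0.0000) + 11.1 * (0.9397, -0.3420) = (-2.3000 + 10.4306, 0.0000 + -3.7964) = (8.1306, -3.7964)
link 2: phi[2] = 180 + 160 + 65 = 405 deg
  cos(405 deg) = 0.7071, sin(405 deg) = 0.7071
  joint[3] = (8.1306, -3.7964) + 1.8 * (0.7071, 0.7071) = (8.1306 + 1.2728, -3.7964 + 1.2728) = (9.4034, -2.5236)
End effector: (9.4034, -2.5236)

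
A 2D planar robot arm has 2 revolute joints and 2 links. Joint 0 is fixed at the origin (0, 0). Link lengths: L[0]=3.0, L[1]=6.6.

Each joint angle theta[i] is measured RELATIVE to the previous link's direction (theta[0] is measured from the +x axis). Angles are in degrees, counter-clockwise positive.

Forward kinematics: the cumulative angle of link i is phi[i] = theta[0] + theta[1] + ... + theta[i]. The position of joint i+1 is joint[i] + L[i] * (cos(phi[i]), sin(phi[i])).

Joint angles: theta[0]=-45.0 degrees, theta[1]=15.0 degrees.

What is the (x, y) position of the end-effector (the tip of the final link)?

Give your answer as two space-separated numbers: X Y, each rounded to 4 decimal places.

joint[0] = (0.0000, 0.0000)  (base)
link 0: phi[0] = -45 = -45 deg
  cos(-45 deg) = 0.7071, sin(-45 deg) = -0.7071
  joint[1] = (0.0000, 0.0000) + 3 * (0.7071, -0.7071) = (0.0000 + 2.1213, 0.0000 + -2.1213) = (2.1213, -2.1213)
link 1: phi[1] = -45 + 15 = -30 deg
  cos(-30 deg) = 0.8660, sin(-30 deg) = -0.5000
  joint[2] = (2.1213, -2.1213) + 6.6 * (0.8660, -0.5000) = (2.1213 + 5.7158, -2.1213 + -3.3000) = (7.8371, -5.4213)
End effector: (7.8371, -5.4213)

Answer: 7.8371 -5.4213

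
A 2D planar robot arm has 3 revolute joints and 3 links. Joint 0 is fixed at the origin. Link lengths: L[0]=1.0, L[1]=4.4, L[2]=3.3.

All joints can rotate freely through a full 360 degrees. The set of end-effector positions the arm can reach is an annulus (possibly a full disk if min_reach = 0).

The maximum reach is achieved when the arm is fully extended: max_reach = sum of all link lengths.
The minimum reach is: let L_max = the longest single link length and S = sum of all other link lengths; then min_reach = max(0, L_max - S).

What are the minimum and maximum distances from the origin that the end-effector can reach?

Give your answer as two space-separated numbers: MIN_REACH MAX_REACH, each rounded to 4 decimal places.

Link lengths: [1.0, 4.4, 3.3]
max_reach = 1 + 4.4 + 3.3 = 8.7
L_max = max([1.0, 4.4, 3.3]) = 4.4
S (sum of others) = 8.7 - 4.4 = 4.3
min_reach = max(0, 4.4 - 4.3) = max(0, 0.1) = 0.1

Answer: 0.1000 8.7000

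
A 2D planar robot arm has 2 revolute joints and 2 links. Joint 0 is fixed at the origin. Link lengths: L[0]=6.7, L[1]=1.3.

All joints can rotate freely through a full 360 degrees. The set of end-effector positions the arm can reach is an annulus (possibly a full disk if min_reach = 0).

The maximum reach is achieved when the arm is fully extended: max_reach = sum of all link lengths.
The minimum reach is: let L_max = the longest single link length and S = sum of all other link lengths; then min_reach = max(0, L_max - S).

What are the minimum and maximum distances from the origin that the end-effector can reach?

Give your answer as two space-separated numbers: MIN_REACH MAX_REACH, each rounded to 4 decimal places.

Link lengths: [6.7, 1.3]
max_reach = 6.7 + 1.3 = 8
L_max = max([6.7, 1.3]) = 6.7
S (sum of others) = 8 - 6.7 = 1.3
min_reach = max(0, 6.7 - 1.3) = max(0, 5.4) = 5.4

Answer: 5.4000 8.0000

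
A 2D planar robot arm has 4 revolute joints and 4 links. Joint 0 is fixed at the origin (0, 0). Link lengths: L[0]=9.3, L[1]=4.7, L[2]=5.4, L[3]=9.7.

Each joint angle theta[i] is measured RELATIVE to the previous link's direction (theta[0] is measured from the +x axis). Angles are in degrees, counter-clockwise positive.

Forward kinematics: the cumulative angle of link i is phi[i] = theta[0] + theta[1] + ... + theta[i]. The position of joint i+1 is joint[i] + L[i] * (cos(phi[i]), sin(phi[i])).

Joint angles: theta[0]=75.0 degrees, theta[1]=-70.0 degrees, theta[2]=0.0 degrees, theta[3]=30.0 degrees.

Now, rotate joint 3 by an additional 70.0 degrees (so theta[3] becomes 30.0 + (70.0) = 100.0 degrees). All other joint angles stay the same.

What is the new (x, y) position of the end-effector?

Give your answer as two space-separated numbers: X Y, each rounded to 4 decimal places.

joint[0] = (0.0000, 0.0000)  (base)
link 0: phi[0] = 75 = 75 deg
  cos(75 deg) = 0.2588, sin(75 deg) = 0.9659
  joint[1] = (0.0000, 0.0000) + 9.3 * (0.2588, 0.9659) = (0.0000 + 2.4070, 0.0000 + 8.9831) = (2.4070, 8.9831)
link 1: phi[1] = 75 + -70 = 5 deg
  cos(5 deg) = 0.9962, sin(5 deg) = 0.0872
  joint[2] = (2.4070, 8.9831) + 4.7 * (0.9962, 0.0872) = (2.4070 + 4.6821, 8.9831 + 0.4096) = (7.0891, 9.3927)
link 2: phi[2] = 75 + -70 + 0 = 5 deg
  cos(5 deg) = 0.9962, sin(5 deg) = 0.0872
  joint[3] = (7.0891, 9.3927) + 5.4 * (0.9962, 0.0872) = (7.0891 + 5.3795, 9.3927 + 0.4706) = (12.4686, 9.8634)
link 3: phi[3] = 75 + -70 + 0 + 100 = 105 deg
  cos(105 deg) = -0.2588, sin(105 deg) = 0.9659
  joint[4] = (12.4686, 9.8634) + 9.7 * (-0.2588, 0.9659) = (12.4686 + -2.5105, 9.8634 + 9.3695) = (9.9580, 19.2329)
End effector: (9.9580, 19.2329)

Answer: 9.9580 19.2329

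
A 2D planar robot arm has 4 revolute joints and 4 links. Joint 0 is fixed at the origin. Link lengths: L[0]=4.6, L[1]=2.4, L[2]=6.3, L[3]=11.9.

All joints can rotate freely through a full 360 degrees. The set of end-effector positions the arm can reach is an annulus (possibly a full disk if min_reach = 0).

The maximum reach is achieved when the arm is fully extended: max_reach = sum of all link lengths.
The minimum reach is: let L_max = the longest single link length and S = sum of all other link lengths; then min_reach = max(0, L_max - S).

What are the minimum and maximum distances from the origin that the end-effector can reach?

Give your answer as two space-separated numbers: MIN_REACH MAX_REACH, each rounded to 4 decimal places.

Link lengths: [4.6, 2.4, 6.3, 11.9]
max_reach = 4.6 + 2.4 + 6.3 + 11.9 = 25.2
L_max = max([4.6, 2.4, 6.3, 11.9]) = 11.9
S (sum of others) = 25.2 - 11.9 = 13.3
min_reach = max(0, 11.9 - 13.3) = max(0, -1.4) = 0

Answer: 0.0000 25.2000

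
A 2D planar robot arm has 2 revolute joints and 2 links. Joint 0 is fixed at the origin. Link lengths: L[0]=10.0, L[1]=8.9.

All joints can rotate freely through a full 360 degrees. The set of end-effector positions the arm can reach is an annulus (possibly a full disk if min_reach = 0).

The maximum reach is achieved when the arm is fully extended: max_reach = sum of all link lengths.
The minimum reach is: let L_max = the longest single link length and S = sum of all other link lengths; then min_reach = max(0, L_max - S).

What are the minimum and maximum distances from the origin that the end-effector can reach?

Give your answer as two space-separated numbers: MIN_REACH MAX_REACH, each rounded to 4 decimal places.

Answer: 1.1000 18.9000

Derivation:
Link lengths: [10.0, 8.9]
max_reach = 10 + 8.9 = 18.9
L_max = max([10.0, 8.9]) = 10
S (sum of others) = 18.9 - 10 = 8.9
min_reach = max(0, 10 - 8.9) = max(0, 1.1) = 1.1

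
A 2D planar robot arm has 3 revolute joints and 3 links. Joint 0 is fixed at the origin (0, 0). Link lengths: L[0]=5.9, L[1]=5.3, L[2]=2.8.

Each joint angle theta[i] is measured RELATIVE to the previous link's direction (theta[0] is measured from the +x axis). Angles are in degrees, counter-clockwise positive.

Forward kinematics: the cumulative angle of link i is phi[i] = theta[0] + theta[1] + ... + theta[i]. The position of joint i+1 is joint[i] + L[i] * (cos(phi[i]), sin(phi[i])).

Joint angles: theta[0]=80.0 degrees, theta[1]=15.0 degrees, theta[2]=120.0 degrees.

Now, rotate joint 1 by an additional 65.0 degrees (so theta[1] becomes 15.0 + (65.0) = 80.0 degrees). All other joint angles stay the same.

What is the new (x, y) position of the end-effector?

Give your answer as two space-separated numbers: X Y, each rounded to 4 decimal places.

joint[0] = (0.0000, 0.0000)  (base)
link 0: phi[0] = 80 = 80 deg
  cos(80 deg) = 0.1736, sin(80 deg) = 0.9848
  joint[1] = (0.0000, 0.0000) + 5.9 * (0.1736, 0.9848) = (0.0000 + 1.0245, 0.0000 + 5.8104) = (1.0245, 5.8104)
link 1: phi[1] = 80 + 80 = 160 deg
  cos(160 deg) = -0.9397, sin(160 deg) = 0.3420
  joint[2] = (1.0245, 5.8104) + 5.3 * (-0.9397, 0.3420) = (1.0245 + -4.9804, 5.8104 + 1.8127) = (-3.9558, 7.6231)
link 2: phi[2] = 80 + 80 + 120 = 280 deg
  cos(280 deg) = 0.1736, sin(280 deg) = -0.9848
  joint[3] = (-3.9558, 7.6231) + 2.8 * (0.1736, -0.9848) = (-3.9558 + 0.4862, 7.6231 + -2.7575) = (-3.4696, 4.8656)
End effector: (-3.4696, 4.8656)

Answer: -3.4696 4.8656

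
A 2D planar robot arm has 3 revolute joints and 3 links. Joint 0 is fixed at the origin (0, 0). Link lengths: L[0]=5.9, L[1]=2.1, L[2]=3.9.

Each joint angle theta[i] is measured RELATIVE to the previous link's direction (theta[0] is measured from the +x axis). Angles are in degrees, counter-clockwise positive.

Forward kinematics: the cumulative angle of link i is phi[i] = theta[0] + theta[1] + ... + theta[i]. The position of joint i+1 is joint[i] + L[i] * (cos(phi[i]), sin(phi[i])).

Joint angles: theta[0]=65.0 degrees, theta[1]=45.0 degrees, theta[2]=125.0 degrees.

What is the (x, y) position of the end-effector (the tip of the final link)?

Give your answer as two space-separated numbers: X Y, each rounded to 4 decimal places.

joint[0] = (0.0000, 0.0000)  (base)
link 0: phi[0] = 65 = 65 deg
  cos(65 deg) = 0.4226, sin(65 deg) = 0.9063
  joint[1] = (0.0000, 0.0000) + 5.9 * (0.4226, 0.9063) = (0.0000 + 2.4934, 0.0000 + 5.3472) = (2.4934, 5.3472)
link 1: phi[1] = 65 + 45 = 110 deg
  cos(110 deg) = -0.3420, sin(110 deg) = 0.9397
  joint[2] = (2.4934, 5.3472) + 2.1 * (-0.3420, 0.9397) = (2.4934 + -0.7182, 5.3472 + 1.9734) = (1.7752, 7.3206)
link 2: phi[2] = 65 + 45 + 125 = 235 deg
  cos(235 deg) = -0.5736, sin(235 deg) = -0.8192
  joint[3] = (1.7752, 7.3206) + 3.9 * (-0.5736, -0.8192) = (1.7752 + -2.2369, 7.3206 + -3.1947) = (-0.4617, 4.1259)
End effector: (-0.4617, 4.1259)

Answer: -0.4617 4.1259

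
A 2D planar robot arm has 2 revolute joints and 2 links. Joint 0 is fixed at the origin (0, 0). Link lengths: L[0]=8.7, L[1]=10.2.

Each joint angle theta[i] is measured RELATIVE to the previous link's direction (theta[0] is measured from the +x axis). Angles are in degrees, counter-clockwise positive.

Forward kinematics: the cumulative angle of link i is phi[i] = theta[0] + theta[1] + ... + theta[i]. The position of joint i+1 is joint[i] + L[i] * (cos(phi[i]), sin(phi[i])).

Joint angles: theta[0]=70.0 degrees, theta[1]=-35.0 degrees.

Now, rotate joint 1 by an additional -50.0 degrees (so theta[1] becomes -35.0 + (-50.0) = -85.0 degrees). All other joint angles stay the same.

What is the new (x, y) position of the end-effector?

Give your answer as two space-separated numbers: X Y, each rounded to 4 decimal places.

Answer: 12.8280 5.5354

Derivation:
joint[0] = (0.0000, 0.0000)  (base)
link 0: phi[0] = 70 = 70 deg
  cos(70 deg) = 0.3420, sin(70 deg) = 0.9397
  joint[1] = (0.0000, 0.0000) + 8.7 * (0.3420, 0.9397) = (0.0000 + 2.9756, 0.0000 + 8.1753) = (2.9756, 8.1753)
link 1: phi[1] = 70 + -85 = -15 deg
  cos(-15 deg) = 0.9659, sin(-15 deg) = -0.2588
  joint[2] = (2.9756, 8.1753) + 10.2 * (0.9659, -0.2588) = (2.9756 + 9.8524, 8.1753 + -2.6400) = (12.8280, 5.5354)
End effector: (12.8280, 5.5354)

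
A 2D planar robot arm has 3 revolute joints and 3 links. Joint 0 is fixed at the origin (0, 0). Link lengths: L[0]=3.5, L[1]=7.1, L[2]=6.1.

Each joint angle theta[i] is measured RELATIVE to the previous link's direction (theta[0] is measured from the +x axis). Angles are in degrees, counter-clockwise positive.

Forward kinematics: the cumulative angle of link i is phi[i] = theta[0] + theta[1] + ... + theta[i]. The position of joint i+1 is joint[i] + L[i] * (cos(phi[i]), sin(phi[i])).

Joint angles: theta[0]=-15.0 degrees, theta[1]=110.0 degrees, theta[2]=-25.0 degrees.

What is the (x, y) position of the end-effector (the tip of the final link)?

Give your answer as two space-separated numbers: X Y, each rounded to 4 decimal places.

joint[0] = (0.0000, 0.0000)  (base)
link 0: phi[0] = -15 = -15 deg
  cos(-15 deg) = 0.9659, sin(-15 deg) = -0.2588
  joint[1] = (0.0000, 0.0000) + 3.5 * (0.9659, -0.2588) = (0.0000 + 3.3807, 0.0000 + -0.9059) = (3.3807, -0.9059)
link 1: phi[1] = -15 + 110 = 95 deg
  cos(95 deg) = -0.0872, sin(95 deg) = 0.9962
  joint[2] = (3.3807, -0.9059) + 7.1 * (-0.0872, 0.9962) = (3.3807 + -0.6188, -0.9059 + 7.0730) = (2.7619, 6.1671)
link 2: phi[2] = -15 + 110 + -25 = 70 deg
  cos(70 deg) = 0.3420, sin(70 deg) = 0.9397
  joint[3] = (2.7619, 6.1671) + 6.1 * (0.3420, 0.9397) = (2.7619 + 2.0863, 6.1671 + 5.7321) = (4.8483, 11.8992)
End effector: (4.8483, 11.8992)

Answer: 4.8483 11.8992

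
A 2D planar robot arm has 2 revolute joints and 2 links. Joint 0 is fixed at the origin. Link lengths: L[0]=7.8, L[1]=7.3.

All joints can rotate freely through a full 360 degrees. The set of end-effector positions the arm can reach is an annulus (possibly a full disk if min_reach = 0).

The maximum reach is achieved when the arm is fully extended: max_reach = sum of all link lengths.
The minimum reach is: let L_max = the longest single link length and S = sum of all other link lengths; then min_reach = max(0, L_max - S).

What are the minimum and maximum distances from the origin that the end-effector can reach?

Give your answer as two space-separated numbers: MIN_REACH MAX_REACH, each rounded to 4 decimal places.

Link lengths: [7.8, 7.3]
max_reach = 7.8 + 7.3 = 15.1
L_max = max([7.8, 7.3]) = 7.8
S (sum of others) = 15.1 - 7.8 = 7.3
min_reach = max(0, 7.8 - 7.3) = max(0, 0.5) = 0.5

Answer: 0.5000 15.1000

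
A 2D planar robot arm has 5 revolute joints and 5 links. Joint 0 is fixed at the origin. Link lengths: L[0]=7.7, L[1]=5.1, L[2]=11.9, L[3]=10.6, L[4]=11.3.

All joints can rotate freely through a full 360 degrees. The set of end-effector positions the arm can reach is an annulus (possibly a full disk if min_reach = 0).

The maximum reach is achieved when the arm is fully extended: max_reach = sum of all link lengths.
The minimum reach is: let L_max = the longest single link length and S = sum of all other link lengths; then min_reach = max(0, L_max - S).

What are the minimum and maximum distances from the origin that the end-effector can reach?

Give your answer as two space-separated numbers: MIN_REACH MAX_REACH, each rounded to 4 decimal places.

Link lengths: [7.7, 5.1, 11.9, 10.6, 11.3]
max_reach = 7.7 + 5.1 + 11.9 + 10.6 + 11.3 = 46.6
L_max = max([7.7, 5.1, 11.9, 10.6, 11.3]) = 11.9
S (sum of others) = 46.6 - 11.9 = 34.7
min_reach = max(0, 11.9 - 34.7) = max(0, -22.8) = 0

Answer: 0.0000 46.6000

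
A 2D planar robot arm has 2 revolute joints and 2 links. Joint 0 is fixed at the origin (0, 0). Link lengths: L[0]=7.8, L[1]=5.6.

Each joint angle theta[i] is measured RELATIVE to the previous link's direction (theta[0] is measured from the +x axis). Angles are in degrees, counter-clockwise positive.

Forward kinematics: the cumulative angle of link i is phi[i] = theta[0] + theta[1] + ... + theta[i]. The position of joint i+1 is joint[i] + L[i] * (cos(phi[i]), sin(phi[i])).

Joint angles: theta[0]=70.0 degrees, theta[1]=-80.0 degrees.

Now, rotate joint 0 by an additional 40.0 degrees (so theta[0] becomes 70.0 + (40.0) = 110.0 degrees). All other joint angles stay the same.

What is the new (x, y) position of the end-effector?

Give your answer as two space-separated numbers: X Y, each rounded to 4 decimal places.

joint[0] = (0.0000, 0.0000)  (base)
link 0: phi[0] = 110 = 110 deg
  cos(110 deg) = -0.3420, sin(110 deg) = 0.9397
  joint[1] = (0.0000, 0.0000) + 7.8 * (-0.3420, 0.9397) = (0.0000 + -2.6678, 0.0000 + 7.3296) = (-2.6678, 7.3296)
link 1: phi[1] = 110 + -80 = 30 deg
  cos(30 deg) = 0.8660, sin(30 deg) = 0.5000
  joint[2] = (-2.6678, 7.3296) + 5.6 * (0.8660, 0.5000) = (-2.6678 + 4.8497, 7.3296 + 2.8000) = (2.1820, 10.1296)
End effector: (2.1820, 10.1296)

Answer: 2.1820 10.1296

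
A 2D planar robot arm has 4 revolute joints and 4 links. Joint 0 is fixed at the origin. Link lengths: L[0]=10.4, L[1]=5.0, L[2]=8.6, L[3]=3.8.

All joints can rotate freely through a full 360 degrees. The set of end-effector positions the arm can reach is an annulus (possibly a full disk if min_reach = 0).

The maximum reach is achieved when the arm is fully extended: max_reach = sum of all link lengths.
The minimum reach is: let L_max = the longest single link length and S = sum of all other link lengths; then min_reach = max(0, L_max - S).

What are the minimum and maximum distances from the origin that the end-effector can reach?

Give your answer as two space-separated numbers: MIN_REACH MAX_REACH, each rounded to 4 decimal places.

Answer: 0.0000 27.8000

Derivation:
Link lengths: [10.4, 5.0, 8.6, 3.8]
max_reach = 10.4 + 5 + 8.6 + 3.8 = 27.8
L_max = max([10.4, 5.0, 8.6, 3.8]) = 10.4
S (sum of others) = 27.8 - 10.4 = 17.4
min_reach = max(0, 10.4 - 17.4) = max(0, -7) = 0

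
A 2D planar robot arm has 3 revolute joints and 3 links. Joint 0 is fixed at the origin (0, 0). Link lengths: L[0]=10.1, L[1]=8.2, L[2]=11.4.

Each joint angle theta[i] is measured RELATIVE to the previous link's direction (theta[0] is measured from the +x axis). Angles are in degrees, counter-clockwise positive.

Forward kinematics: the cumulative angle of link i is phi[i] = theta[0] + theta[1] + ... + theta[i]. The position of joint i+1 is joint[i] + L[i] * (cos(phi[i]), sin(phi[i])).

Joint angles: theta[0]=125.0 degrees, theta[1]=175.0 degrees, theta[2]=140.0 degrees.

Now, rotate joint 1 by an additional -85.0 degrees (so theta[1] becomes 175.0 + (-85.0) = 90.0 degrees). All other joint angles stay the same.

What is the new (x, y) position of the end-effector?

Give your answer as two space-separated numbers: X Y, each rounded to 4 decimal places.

joint[0] = (0.0000, 0.0000)  (base)
link 0: phi[0] = 125 = 125 deg
  cos(125 deg) = -0.5736, sin(125 deg) = 0.8192
  joint[1] = (0.0000, 0.0000) + 10.1 * (-0.5736, 0.8192) = (0.0000 + -5.7931, 0.0000 + 8.2734) = (-5.7931, 8.2734)
link 1: phi[1] = 125 + 90 = 215 deg
  cos(215 deg) = -0.8192, sin(215 deg) = -0.5736
  joint[2] = (-5.7931, 8.2734) + 8.2 * (-0.8192, -0.5736) = (-5.7931 + -6.7170, 8.2734 + -4.7033) = (-12.5102, 3.5701)
link 2: phi[2] = 125 + 90 + 140 = 355 deg
  cos(355 deg) = 0.9962, sin(355 deg) = -0.0872
  joint[3] = (-12.5102, 3.5701) + 11.4 * (0.9962, -0.0872) = (-12.5102 + 11.3566, 3.5701 + -0.9936) = (-1.1535, 2.5765)
End effector: (-1.1535, 2.5765)

Answer: -1.1535 2.5765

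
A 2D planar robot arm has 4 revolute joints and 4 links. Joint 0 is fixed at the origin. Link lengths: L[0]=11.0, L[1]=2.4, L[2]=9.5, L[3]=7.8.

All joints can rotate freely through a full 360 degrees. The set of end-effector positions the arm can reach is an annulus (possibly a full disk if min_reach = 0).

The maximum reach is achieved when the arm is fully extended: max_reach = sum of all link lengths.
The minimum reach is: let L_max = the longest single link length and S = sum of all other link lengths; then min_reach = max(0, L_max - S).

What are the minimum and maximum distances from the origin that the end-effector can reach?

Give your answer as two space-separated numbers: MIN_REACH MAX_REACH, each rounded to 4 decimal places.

Answer: 0.0000 30.7000

Derivation:
Link lengths: [11.0, 2.4, 9.5, 7.8]
max_reach = 11 + 2.4 + 9.5 + 7.8 = 30.7
L_max = max([11.0, 2.4, 9.5, 7.8]) = 11
S (sum of others) = 30.7 - 11 = 19.7
min_reach = max(0, 11 - 19.7) = max(0, -8.7) = 0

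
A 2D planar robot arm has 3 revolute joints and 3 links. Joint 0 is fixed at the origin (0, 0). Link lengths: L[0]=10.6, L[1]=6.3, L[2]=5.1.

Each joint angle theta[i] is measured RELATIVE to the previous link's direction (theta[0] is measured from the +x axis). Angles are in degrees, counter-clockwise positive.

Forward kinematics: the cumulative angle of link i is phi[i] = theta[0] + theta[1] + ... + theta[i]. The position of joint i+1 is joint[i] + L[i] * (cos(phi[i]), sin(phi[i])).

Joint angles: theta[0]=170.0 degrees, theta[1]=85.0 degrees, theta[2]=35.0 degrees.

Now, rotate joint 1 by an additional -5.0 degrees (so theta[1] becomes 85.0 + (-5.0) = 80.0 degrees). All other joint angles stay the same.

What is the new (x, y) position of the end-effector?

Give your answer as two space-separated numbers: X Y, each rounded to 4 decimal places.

joint[0] = (0.0000, 0.0000)  (base)
link 0: phi[0] = 170 = 170 deg
  cos(170 deg) = -0.9848, sin(170 deg) = 0.1736
  joint[1] = (0.0000, 0.0000) + 10.6 * (-0.9848, 0.1736) = (0.0000 + -10.4390, 0.0000 + 1.8407) = (-10.4390, 1.8407)
link 1: phi[1] = 170 + 80 = 250 deg
  cos(250 deg) = -0.3420, sin(250 deg) = -0.9397
  joint[2] = (-10.4390, 1.8407) + 6.3 * (-0.3420, -0.9397) = (-10.4390 + -2.1547, 1.8407 + -5.9201) = (-12.5937, -4.0794)
link 2: phi[2] = 170 + 80 + 35 = 285 deg
  cos(285 deg) = 0.2588, sin(285 deg) = -0.9659
  joint[3] = (-12.5937, -4.0794) + 5.1 * (0.2588, -0.9659) = (-12.5937 + 1.3200, -4.0794 + -4.9262) = (-11.2737, -9.0056)
End effector: (-11.2737, -9.0056)

Answer: -11.2737 -9.0056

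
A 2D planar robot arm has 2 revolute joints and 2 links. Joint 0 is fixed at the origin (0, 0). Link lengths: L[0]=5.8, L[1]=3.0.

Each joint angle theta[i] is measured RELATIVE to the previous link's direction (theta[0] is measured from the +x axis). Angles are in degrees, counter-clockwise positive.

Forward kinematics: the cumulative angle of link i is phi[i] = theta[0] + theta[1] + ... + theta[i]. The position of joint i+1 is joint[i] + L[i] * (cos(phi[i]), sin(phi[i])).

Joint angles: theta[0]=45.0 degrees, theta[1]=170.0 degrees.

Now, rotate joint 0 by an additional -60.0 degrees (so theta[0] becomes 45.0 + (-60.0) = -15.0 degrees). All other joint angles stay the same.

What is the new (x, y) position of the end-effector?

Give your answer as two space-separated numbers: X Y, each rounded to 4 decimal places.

joint[0] = (0.0000, 0.0000)  (base)
link 0: phi[0] = -15 = -15 deg
  cos(-15 deg) = 0.9659, sin(-15 deg) = -0.2588
  joint[1] = (0.0000, 0.0000) + 5.8 * (0.9659, -0.2588) = (0.0000 + 5.6024, 0.0000 + -1.5012) = (5.6024, -1.5012)
link 1: phi[1] = -15 + 170 = 155 deg
  cos(155 deg) = -0.9063, sin(155 deg) = 0.4226
  joint[2] = (5.6024, -1.5012) + 3 * (-0.9063, 0.4226) = (5.6024 + -2.7189, -1.5012 + 1.2679) = (2.8834, -0.2333)
End effector: (2.8834, -0.2333)

Answer: 2.8834 -0.2333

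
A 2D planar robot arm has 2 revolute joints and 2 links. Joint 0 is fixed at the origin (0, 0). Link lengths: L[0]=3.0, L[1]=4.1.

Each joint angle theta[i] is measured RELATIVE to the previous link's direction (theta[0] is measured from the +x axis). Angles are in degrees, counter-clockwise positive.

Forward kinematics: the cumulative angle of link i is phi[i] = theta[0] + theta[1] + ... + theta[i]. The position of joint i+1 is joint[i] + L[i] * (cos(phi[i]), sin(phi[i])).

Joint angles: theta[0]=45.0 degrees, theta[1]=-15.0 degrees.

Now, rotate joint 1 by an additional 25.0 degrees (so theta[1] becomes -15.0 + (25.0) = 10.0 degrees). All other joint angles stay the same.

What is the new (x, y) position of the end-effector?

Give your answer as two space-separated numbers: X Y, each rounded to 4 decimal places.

joint[0] = (0.0000, 0.0000)  (base)
link 0: phi[0] = 45 = 45 deg
  cos(45 deg) = 0.7071, sin(45 deg) = 0.7071
  joint[1] = (0.0000, 0.0000) + 3 * (0.7071, 0.7071) = (0.0000 + 2.1213, 0.0000 + 2.1213) = (2.1213, 2.1213)
link 1: phi[1] = 45 + 10 = 55 deg
  cos(55 deg) = 0.5736, sin(55 deg) = 0.8192
  joint[2] = (2.1213, 2.1213) + 4.1 * (0.5736, 0.8192) = (2.1213 + 2.3517, 2.1213 + 3.3585) = (4.4730, 5.4798)
End effector: (4.4730, 5.4798)

Answer: 4.4730 5.4798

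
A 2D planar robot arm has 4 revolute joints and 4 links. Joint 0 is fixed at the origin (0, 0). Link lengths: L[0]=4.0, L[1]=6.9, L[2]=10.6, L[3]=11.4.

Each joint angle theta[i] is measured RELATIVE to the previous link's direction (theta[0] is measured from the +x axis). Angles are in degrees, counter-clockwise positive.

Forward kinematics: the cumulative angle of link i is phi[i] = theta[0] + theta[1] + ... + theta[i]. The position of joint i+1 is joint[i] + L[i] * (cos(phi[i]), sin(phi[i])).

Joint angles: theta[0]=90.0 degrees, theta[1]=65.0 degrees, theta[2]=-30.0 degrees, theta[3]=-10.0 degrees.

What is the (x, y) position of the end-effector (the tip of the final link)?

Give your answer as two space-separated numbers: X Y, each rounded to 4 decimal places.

joint[0] = (0.0000, 0.0000)  (base)
link 0: phi[0] = 90 = 90 deg
  cos(90 deg) = 0.0000, sin(90 deg) = 1.0000
  joint[1] = (0.0000, 0.0000) + 4 * (0.0000, 1.0000) = (0.0000 + 0.0000, 0.0000 + 4.0000) = (0.0000, 4.0000)
link 1: phi[1] = 90 + 65 = 155 deg
  cos(155 deg) = -0.9063, sin(155 deg) = 0.4226
  joint[2] = (0.0000, 4.0000) + 6.9 * (-0.9063, 0.4226) = (0.0000 + -6.2535, 4.0000 + 2.9161) = (-6.2535, 6.9161)
link 2: phi[2] = 90 + 65 + -30 = 125 deg
  cos(125 deg) = -0.5736, sin(125 deg) = 0.8192
  joint[3] = (-6.2535, 6.9161) + 10.6 * (-0.5736, 0.8192) = (-6.2535 + -6.0799, 6.9161 + 8.6830) = (-12.3334, 15.5991)
link 3: phi[3] = 90 + 65 + -30 + -10 = 115 deg
  cos(115 deg) = -0.4226, sin(115 deg) = 0.9063
  joint[4] = (-12.3334, 15.5991) + 11.4 * (-0.4226, 0.9063) = (-12.3334 + -4.8178, 15.5991 + 10.3319) = (-17.1513, 25.9310)
End effector: (-17.1513, 25.9310)

Answer: -17.1513 25.9310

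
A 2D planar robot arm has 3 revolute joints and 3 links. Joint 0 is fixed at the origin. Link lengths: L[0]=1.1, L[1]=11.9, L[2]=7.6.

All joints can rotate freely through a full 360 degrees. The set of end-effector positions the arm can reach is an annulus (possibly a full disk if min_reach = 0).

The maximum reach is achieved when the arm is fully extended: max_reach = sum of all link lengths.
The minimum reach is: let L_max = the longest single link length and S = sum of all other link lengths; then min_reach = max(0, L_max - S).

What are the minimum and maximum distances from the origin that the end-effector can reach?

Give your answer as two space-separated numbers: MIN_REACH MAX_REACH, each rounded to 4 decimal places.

Answer: 3.2000 20.6000

Derivation:
Link lengths: [1.1, 11.9, 7.6]
max_reach = 1.1 + 11.9 + 7.6 = 20.6
L_max = max([1.1, 11.9, 7.6]) = 11.9
S (sum of others) = 20.6 - 11.9 = 8.7
min_reach = max(0, 11.9 - 8.7) = max(0, 3.2) = 3.2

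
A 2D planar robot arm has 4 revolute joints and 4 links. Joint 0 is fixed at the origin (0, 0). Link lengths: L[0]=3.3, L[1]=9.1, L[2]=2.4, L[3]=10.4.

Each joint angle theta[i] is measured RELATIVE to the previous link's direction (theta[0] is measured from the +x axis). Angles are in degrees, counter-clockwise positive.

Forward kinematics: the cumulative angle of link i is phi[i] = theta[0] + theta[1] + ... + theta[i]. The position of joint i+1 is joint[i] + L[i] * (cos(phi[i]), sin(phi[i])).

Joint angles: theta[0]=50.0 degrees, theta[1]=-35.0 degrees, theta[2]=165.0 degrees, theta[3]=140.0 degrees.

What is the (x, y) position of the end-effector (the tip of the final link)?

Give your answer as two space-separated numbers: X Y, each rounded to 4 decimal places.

joint[0] = (0.0000, 0.0000)  (base)
link 0: phi[0] = 50 = 50 deg
  cos(50 deg) = 0.6428, sin(50 deg) = 0.7660
  joint[1] = (0.0000, 0.0000) + 3.3 * (0.6428, 0.7660) = (0.0000 + 2.1212, 0.0000 + 2.5279) = (2.1212, 2.5279)
link 1: phi[1] = 50 + -35 = 15 deg
  cos(15 deg) = 0.9659, sin(15 deg) = 0.2588
  joint[2] = (2.1212, 2.5279) + 9.1 * (0.9659, 0.2588) = (2.1212 + 8.7899, 2.5279 + 2.3553) = (10.9111, 4.8832)
link 2: phi[2] = 50 + -35 + 165 = 180 deg
  cos(180 deg) = -1.0000, sin(180 deg) = 0.0000
  joint[3] = (10.9111, 4.8832) + 2.4 * (-1.0000, 0.0000) = (10.9111 + -2.4000, 4.8832 + 0.0000) = (8.5111, 4.8832)
link 3: phi[3] = 50 + -35 + 165 + 140 = 320 deg
  cos(320 deg) = 0.7660, sin(320 deg) = -0.6428
  joint[4] = (8.5111, 4.8832) + 10.4 * (0.7660, -0.6428) = (8.5111 + 7.9669, 4.8832 + -6.6850) = (16.4780, -1.8018)
End effector: (16.4780, -1.8018)

Answer: 16.4780 -1.8018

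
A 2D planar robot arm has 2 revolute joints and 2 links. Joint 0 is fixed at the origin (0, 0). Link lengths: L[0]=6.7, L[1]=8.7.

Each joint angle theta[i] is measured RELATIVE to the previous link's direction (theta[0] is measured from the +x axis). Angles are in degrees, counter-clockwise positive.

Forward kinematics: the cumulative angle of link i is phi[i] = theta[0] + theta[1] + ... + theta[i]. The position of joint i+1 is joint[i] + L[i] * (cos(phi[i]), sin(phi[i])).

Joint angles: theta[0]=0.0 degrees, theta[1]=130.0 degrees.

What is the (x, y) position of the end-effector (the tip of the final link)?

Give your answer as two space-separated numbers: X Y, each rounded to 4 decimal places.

Answer: 1.1077 6.6646

Derivation:
joint[0] = (0.0000, 0.0000)  (base)
link 0: phi[0] = 0 = 0 deg
  cos(0 deg) = 1.0000, sin(0 deg) = 0.0000
  joint[1] = (0.0000, 0.0000) + 6.7 * (1.0000, 0.0000) = (0.0000 + 6.7000, 0.0000 + 0.0000) = (6.7000, 0.0000)
link 1: phi[1] = 0 + 130 = 130 deg
  cos(130 deg) = -0.6428, sin(130 deg) = 0.7660
  joint[2] = (6.7000, 0.0000) + 8.7 * (-0.6428, 0.7660) = (6.7000 + -5.5923, 0.0000 + 6.6646) = (1.1077, 6.6646)
End effector: (1.1077, 6.6646)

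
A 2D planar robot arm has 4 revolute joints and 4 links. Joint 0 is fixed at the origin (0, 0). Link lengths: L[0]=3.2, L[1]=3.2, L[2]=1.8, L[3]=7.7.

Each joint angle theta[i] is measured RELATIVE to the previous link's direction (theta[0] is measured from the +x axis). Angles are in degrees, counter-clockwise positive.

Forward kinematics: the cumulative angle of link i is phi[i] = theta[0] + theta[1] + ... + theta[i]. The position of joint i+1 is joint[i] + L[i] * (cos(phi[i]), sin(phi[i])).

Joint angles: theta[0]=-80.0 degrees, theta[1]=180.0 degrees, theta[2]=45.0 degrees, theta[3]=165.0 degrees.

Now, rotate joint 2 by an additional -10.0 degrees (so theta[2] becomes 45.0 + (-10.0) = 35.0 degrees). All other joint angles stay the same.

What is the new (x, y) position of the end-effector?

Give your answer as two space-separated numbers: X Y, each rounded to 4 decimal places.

joint[0] = (0.0000, 0.0000)  (base)
link 0: phi[0] = -80 = -80 deg
  cos(-80 deg) = 0.1736, sin(-80 deg) = -0.9848
  joint[1] = (0.0000, 0.0000) + 3.2 * (0.1736, -0.9848) = (0.0000 + 0.5557, 0.0000 + -3.1514) = (0.5557, -3.1514)
link 1: phi[1] = -80 + 180 = 100 deg
  cos(100 deg) = -0.1736, sin(100 deg) = 0.9848
  joint[2] = (0.5557, -3.1514) + 3.2 * (-0.1736, 0.9848) = (0.5557 + -0.5557, -3.1514 + 3.1514) = (0.0000, 0.0000)
link 2: phi[2] = -80 + 180 + 35 = 135 deg
  cos(135 deg) = -0.7071, sin(135 deg) = 0.7071
  joint[3] = (0.0000, 0.0000) + 1.8 * (-0.7071, 0.7071) = (0.0000 + -1.2728, 0.0000 + 1.2728) = (-1.2728, 1.2728)
link 3: phi[3] = -80 + 180 + 35 + 165 = 300 deg
  cos(300 deg) = 0.5000, sin(300 deg) = -0.8660
  joint[4] = (-1.2728, 1.2728) + 7.7 * (0.5000, -0.8660) = (-1.2728 + 3.8500, 1.2728 + -6.6684) = (2.5772, -5.3956)
End effector: (2.5772, -5.3956)

Answer: 2.5772 -5.3956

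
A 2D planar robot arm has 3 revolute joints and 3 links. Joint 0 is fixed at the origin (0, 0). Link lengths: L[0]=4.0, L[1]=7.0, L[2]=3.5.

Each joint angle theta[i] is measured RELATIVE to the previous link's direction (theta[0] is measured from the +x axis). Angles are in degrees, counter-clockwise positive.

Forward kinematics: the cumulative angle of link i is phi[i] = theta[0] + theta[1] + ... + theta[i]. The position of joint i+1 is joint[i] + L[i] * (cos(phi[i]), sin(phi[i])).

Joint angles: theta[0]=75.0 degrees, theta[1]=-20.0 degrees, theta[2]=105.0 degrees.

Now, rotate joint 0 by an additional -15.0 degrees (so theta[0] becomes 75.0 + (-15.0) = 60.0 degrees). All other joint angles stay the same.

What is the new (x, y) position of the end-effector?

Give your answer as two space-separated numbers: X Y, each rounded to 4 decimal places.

Answer: 4.4953 9.9711

Derivation:
joint[0] = (0.0000, 0.0000)  (base)
link 0: phi[0] = 60 = 60 deg
  cos(60 deg) = 0.5000, sin(60 deg) = 0.8660
  joint[1] = (0.0000, 0.0000) + 4 * (0.5000, 0.8660) = (0.0000 + 2.0000, 0.0000 + 3.4641) = (2.0000, 3.4641)
link 1: phi[1] = 60 + -20 = 40 deg
  cos(40 deg) = 0.7660, sin(40 deg) = 0.6428
  joint[2] = (2.0000, 3.4641) + 7 * (0.7660, 0.6428) = (2.0000 + 5.3623, 3.4641 + 4.4995) = (7.3623, 7.9636)
link 2: phi[2] = 60 + -20 + 105 = 145 deg
  cos(145 deg) = -0.8192, sin(145 deg) = 0.5736
  joint[3] = (7.3623, 7.9636) + 3.5 * (-0.8192, 0.5736) = (7.3623 + -2.8670, 7.9636 + 2.0075) = (4.4953, 9.9711)
End effector: (4.4953, 9.9711)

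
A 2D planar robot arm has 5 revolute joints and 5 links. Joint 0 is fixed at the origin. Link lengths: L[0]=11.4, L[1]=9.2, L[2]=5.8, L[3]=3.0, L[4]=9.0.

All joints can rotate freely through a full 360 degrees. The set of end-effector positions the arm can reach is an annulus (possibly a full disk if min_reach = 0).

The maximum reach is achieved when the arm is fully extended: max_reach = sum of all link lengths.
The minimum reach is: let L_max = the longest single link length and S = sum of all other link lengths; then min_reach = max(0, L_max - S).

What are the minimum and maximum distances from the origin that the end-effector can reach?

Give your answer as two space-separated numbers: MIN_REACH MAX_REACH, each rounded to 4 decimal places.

Link lengths: [11.4, 9.2, 5.8, 3.0, 9.0]
max_reach = 11.4 + 9.2 + 5.8 + 3 + 9 = 38.4
L_max = max([11.4, 9.2, 5.8, 3.0, 9.0]) = 11.4
S (sum of others) = 38.4 - 11.4 = 27
min_reach = max(0, 11.4 - 27) = max(0, -15.6) = 0

Answer: 0.0000 38.4000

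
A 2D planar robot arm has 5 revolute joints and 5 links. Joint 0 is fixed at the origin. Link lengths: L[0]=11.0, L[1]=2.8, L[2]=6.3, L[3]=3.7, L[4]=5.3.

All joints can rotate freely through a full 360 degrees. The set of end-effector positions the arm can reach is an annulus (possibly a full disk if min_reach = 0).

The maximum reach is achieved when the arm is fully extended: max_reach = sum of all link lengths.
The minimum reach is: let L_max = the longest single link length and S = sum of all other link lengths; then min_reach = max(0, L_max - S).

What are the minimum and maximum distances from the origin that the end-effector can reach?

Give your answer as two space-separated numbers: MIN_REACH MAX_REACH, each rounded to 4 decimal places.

Link lengths: [11.0, 2.8, 6.3, 3.7, 5.3]
max_reach = 11 + 2.8 + 6.3 + 3.7 + 5.3 = 29.1
L_max = max([11.0, 2.8, 6.3, 3.7, 5.3]) = 11
S (sum of others) = 29.1 - 11 = 18.1
min_reach = max(0, 11 - 18.1) = max(0, -7.1) = 0

Answer: 0.0000 29.1000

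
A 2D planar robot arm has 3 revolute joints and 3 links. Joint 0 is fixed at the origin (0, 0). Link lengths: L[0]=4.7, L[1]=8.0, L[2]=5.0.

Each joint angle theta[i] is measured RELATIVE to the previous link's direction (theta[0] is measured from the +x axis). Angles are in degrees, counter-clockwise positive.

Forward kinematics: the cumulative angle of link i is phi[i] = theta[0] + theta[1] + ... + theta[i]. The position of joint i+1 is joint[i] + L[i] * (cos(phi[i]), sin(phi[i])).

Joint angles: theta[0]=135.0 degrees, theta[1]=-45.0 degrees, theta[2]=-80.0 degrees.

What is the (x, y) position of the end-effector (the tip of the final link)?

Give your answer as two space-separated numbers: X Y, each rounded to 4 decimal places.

joint[0] = (0.0000, 0.0000)  (base)
link 0: phi[0] = 135 = 135 deg
  cos(135 deg) = -0.7071, sin(135 deg) = 0.7071
  joint[1] = (0.0000, 0.0000) + 4.7 * (-0.7071, 0.7071) = (0.0000 + -3.3234, 0.0000 + 3.3234) = (-3.3234, 3.3234)
link 1: phi[1] = 135 + -45 = 90 deg
  cos(90 deg) = 0.0000, sin(90 deg) = 1.0000
  joint[2] = (-3.3234, 3.3234) + 8 * (0.0000, 1.0000) = (-3.3234 + 0.0000, 3.3234 + 8.0000) = (-3.3234, 11.3234)
link 2: phi[2] = 135 + -45 + -80 = 10 deg
  cos(10 deg) = 0.9848, sin(10 deg) = 0.1736
  joint[3] = (-3.3234, 11.3234) + 5 * (0.9848, 0.1736) = (-3.3234 + 4.9240, 11.3234 + 0.8682) = (1.6006, 12.1916)
End effector: (1.6006, 12.1916)

Answer: 1.6006 12.1916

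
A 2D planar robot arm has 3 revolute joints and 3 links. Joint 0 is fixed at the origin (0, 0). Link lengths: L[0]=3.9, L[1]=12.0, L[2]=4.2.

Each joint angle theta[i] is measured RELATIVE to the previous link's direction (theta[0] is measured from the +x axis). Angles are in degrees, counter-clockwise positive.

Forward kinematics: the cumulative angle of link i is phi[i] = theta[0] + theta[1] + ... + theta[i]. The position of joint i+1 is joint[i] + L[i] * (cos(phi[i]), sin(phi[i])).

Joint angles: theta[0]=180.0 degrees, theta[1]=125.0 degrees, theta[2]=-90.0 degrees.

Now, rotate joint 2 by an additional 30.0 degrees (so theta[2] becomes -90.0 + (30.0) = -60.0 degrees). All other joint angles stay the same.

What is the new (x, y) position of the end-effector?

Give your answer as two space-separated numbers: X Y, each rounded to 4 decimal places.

joint[0] = (0.0000, 0.0000)  (base)
link 0: phi[0] = 180 = 180 deg
  cos(180 deg) = -1.0000, sin(180 deg) = 0.0000
  joint[1] = (0.0000, 0.0000) + 3.9 * (-1.0000, 0.0000) = (0.0000 + -3.9000, 0.0000 + 0.0000) = (-3.9000, 0.0000)
link 1: phi[1] = 180 + 125 = 305 deg
  cos(305 deg) = 0.5736, sin(305 deg) = -0.8192
  joint[2] = (-3.9000, 0.0000) + 12 * (0.5736, -0.8192) = (-3.9000 + 6.8829, 0.0000 + -9.8298) = (2.9829, -9.8298)
link 2: phi[2] = 180 + 125 + -60 = 245 deg
  cos(245 deg) = -0.4226, sin(245 deg) = -0.9063
  joint[3] = (2.9829, -9.8298) + 4.2 * (-0.4226, -0.9063) = (2.9829 + -1.7750, -9.8298 + -3.8065) = (1.2079, -13.6363)
End effector: (1.2079, -13.6363)

Answer: 1.2079 -13.6363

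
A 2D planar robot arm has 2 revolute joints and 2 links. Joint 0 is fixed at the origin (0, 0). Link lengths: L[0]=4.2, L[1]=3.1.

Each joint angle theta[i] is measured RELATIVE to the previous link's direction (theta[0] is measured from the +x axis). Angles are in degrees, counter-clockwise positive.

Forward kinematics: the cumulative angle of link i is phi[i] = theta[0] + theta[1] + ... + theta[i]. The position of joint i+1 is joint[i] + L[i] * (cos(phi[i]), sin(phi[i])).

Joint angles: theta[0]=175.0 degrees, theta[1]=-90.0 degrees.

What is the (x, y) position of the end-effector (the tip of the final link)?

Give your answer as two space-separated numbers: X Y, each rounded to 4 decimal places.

Answer: -3.9138 3.4543

Derivation:
joint[0] = (0.0000, 0.0000)  (base)
link 0: phi[0] = 175 = 175 deg
  cos(175 deg) = -0.9962, sin(175 deg) = 0.0872
  joint[1] = (0.0000, 0.0000) + 4.2 * (-0.9962, 0.0872) = (0.0000 + -4.1840, 0.0000 + 0.3661) = (-4.1840, 0.3661)
link 1: phi[1] = 175 + -90 = 85 deg
  cos(85 deg) = 0.0872, sin(85 deg) = 0.9962
  joint[2] = (-4.1840, 0.3661) + 3.1 * (0.0872, 0.9962) = (-4.1840 + 0.2702, 0.3661 + 3.0882) = (-3.9138, 3.4543)
End effector: (-3.9138, 3.4543)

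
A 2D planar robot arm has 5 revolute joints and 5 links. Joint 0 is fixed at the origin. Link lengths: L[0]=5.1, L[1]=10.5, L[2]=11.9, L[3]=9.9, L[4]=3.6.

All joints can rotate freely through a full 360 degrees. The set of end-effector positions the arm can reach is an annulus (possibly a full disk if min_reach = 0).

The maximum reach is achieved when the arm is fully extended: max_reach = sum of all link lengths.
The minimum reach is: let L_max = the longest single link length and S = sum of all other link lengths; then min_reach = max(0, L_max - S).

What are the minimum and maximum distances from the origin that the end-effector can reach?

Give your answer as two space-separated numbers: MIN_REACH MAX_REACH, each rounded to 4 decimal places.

Answer: 0.0000 41.0000

Derivation:
Link lengths: [5.1, 10.5, 11.9, 9.9, 3.6]
max_reach = 5.1 + 10.5 + 11.9 + 9.9 + 3.6 = 41
L_max = max([5.1, 10.5, 11.9, 9.9, 3.6]) = 11.9
S (sum of others) = 41 - 11.9 = 29.1
min_reach = max(0, 11.9 - 29.1) = max(0, -17.2) = 0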